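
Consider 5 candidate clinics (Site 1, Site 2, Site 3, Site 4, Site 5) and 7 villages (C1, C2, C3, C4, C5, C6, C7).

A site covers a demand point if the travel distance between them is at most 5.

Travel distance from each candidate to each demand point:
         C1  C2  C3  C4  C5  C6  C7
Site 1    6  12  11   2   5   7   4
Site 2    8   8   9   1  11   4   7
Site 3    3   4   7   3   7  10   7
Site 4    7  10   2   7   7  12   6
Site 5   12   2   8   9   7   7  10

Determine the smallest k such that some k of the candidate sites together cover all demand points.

Coverage sets (demand points within 5 of each site):
  Site 1: {C4, C5, C7}
  Site 2: {C4, C6}
  Site 3: {C1, C2, C4}
  Site 4: {C3}
  Site 5: {C2}
No 3 sites suffice: every size-3 union leaves at least one demand point uncovered.
But {Site 1, Site 2, Site 3, Site 4} covers everything, so the minimum is 4.

4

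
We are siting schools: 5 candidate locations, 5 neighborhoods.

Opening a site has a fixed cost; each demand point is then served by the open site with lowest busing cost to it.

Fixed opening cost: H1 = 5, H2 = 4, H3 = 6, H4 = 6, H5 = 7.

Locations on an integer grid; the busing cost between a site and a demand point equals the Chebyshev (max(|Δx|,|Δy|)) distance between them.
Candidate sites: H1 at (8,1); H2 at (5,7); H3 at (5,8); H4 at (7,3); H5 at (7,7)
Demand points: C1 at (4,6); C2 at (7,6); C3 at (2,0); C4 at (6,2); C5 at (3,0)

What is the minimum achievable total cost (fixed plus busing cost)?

Open {H4}: assign each demand point to its cheapest open site.
  C1→H4 3, C2→H4 3, C3→H4 5, C4→H4 1, C5→H4 4
  busing cost 16, fixed 6 → total 22.
Compare {H2, H4}: busing cost 13 + fixed 10 = 23.
Compare {H1, H2}: busing cost 16 + fixed 9 = 25.
Compare {H2}: busing cost 22 + fixed 4 = 26.
All other subsets cost ≥ 23. Minimum total cost: 22.

22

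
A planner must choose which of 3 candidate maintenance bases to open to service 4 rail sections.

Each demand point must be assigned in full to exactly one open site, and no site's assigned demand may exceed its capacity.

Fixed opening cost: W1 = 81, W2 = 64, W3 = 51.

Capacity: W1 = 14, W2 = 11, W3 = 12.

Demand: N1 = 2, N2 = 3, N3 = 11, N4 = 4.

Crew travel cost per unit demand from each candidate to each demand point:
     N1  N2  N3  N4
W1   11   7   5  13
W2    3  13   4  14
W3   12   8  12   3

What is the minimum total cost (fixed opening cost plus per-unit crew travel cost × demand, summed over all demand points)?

219

Open {W2, W3}; cheapest assignment that respects the capacities:
  W2 (cap 11, load 11): N3 — cost 11×4 = 44
  W3 (cap 12, load 9): N1, N2, N4 — cost 2×12 + 3×8 + 4×3 = 60
  Shipping 104, fixed 115 → total 219.
  Any other capacity-feasible assignment to {W2, W3} ships for at least 104.
Compare {W1, W3}: its best feasible assignment gives total 244.
Compare {W1, W2}: its best feasible assignment gives total 283.
Every other set of open sites that can feasibly serve all demand totals ≥ 244 even under its best assignment. Minimum: 219.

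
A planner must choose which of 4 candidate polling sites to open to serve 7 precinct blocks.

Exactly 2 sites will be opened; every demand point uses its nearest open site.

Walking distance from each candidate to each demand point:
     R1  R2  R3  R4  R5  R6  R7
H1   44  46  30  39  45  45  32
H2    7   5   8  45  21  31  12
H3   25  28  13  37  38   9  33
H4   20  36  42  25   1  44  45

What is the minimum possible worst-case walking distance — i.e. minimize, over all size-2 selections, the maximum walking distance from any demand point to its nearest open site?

Open {H2, H4}.
  Farthest demand point is R6 at walking distance 31 (to H2); all others are ≤ 31.
With {H3, H4} the worst case is 33.
With {H2, H3} the worst case is 37.
No size-2 selection achieves below 31.

31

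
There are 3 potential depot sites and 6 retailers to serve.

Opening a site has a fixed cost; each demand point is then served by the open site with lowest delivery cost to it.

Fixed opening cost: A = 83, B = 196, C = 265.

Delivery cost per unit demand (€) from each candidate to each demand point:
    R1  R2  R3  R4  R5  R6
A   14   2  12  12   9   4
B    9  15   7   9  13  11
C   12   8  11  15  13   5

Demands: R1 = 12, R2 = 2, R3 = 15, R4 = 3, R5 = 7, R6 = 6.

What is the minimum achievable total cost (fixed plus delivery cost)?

558

Open {A}: assign each demand point to its cheapest open site.
  R1→A 12×14=168, R2→A 2×2=4, R3→A 15×12=180, R4→A 3×12=36, R5→A 7×9=63, R6→A 6×4=24
  delivery cost 475, fixed 83 → total 558.
Compare {A, B}: delivery cost 331 + fixed 279 = 610.
Compare {B}: delivery cost 427 + fixed 196 = 623.
Compare {C}: delivery cost 491 + fixed 265 = 756.
All other subsets cost ≥ 610. Minimum total cost: 558.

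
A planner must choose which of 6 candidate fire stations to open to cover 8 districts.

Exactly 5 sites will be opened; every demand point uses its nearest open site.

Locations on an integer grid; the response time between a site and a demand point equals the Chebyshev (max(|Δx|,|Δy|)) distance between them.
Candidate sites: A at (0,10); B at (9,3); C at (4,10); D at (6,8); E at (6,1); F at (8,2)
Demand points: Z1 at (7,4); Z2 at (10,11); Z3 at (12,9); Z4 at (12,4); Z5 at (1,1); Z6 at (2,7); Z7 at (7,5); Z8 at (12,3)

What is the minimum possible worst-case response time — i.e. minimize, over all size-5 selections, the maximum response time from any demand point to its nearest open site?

6

Open {A, B, C, D, E}.
  Farthest demand point is Z3 at response time 6 (to B); all others are ≤ 6.
With {A, B, C, E, F} the worst case is 6.
With {A, B, D, E, F} the worst case is 6.
No size-5 selection achieves below 6.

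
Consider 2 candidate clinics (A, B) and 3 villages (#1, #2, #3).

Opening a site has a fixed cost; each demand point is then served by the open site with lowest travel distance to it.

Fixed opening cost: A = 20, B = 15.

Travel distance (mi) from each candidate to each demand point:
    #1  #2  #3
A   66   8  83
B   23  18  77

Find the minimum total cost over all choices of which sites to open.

Open {B}: assign each demand point to its cheapest open site.
  #1→B 23, #2→B 18, #3→B 77
  travel distance 118, fixed 15 → total 133.
Compare {A, B}: travel distance 108 + fixed 35 = 143.
Compare {A}: travel distance 157 + fixed 20 = 177.

133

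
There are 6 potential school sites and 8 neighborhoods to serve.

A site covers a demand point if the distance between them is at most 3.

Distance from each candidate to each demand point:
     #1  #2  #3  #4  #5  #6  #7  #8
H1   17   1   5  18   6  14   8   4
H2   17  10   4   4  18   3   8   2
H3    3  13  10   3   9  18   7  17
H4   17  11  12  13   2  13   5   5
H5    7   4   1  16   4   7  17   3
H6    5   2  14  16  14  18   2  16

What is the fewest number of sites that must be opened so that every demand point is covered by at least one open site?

Coverage sets (demand points within 3 of each site):
  H1: {#2}
  H2: {#6, #8}
  H3: {#1, #4}
  H4: {#5}
  H5: {#3, #8}
  H6: {#2, #7}
No 4 sites suffice: every size-4 union leaves at least one demand point uncovered.
But {H2, H3, H4, H5, H6} covers everything, so the minimum is 5.

5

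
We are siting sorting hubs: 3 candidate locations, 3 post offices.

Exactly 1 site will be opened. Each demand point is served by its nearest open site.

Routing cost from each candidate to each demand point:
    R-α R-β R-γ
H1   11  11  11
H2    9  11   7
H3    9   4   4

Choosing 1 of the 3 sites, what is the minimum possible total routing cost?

17

Open {H3}.
  R-α→H3 9, R-β→H3 4, R-γ→H3 4  ⇒ total 17.
Compare {H2}: total 27.
Compare {H1}: total 33.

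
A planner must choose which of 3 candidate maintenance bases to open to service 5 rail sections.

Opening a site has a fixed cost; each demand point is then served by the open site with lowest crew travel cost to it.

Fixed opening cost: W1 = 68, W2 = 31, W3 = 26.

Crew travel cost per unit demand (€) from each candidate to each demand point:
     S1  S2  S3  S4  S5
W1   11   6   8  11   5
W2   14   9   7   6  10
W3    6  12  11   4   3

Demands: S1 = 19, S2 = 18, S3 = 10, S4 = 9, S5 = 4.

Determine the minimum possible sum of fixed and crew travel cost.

Open {W1, W3}: assign each demand point to its cheapest open site.
  S1→W3 19×6=114, S2→W1 18×6=108, S3→W1 10×8=80, S4→W3 9×4=36, S5→W3 4×3=12
  crew travel cost 350, fixed 94 → total 444.
Compare {W2, W3}: crew travel cost 394 + fixed 57 = 451.
Compare {W1, W2, W3}: crew travel cost 340 + fixed 125 = 465.
Compare {W3}: crew travel cost 488 + fixed 26 = 514.
All other subsets cost ≥ 451. Minimum total cost: 444.

444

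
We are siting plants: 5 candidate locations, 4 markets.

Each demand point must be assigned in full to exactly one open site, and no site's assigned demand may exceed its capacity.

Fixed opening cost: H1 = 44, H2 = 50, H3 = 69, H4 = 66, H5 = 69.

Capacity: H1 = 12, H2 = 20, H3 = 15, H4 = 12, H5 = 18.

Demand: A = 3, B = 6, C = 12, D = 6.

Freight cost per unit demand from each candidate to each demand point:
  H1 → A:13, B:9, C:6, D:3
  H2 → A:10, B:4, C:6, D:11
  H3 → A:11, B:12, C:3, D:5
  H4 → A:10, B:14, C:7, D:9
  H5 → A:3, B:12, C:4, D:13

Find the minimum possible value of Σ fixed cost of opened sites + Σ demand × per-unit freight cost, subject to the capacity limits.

242

Open {H1, H5}; cheapest assignment that respects the capacities:
  H1 (cap 12, load 12): B, D — cost 6×9 + 6×3 = 72
  H5 (cap 18, load 15): A, C — cost 3×3 + 12×4 = 57
  Shipping 129, fixed 113 → total 242.
  Any other capacity-feasible assignment to {H1, H5} ships for at least 129.
Compare {H1, H2}: its best feasible assignment gives total 247.
Compare {H1, H3}: its best feasible assignment gives total 254.
Every other set of open sites that can feasibly serve all demand totals ≥ 247 even under its best assignment. Minimum: 242.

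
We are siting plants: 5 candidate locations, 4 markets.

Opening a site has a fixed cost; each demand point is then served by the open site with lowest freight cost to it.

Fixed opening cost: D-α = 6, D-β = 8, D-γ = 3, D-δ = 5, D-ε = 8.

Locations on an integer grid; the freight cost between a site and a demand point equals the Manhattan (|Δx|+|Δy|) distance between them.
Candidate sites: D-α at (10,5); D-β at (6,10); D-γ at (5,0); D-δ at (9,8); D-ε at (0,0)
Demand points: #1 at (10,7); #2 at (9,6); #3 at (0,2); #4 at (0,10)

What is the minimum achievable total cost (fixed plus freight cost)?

29

Open {D-δ, D-ε}: assign each demand point to its cheapest open site.
  #1→D-δ 2, #2→D-δ 2, #3→D-ε 2, #4→D-ε 10
  freight cost 16, fixed 13 → total 29.
Compare {D-α, D-ε}: freight cost 16 + fixed 14 = 30.
Compare {D-γ, D-δ}: freight cost 22 + fixed 8 = 30.
Compare {D-γ, D-δ, D-ε}: freight cost 16 + fixed 16 = 32.
All other subsets cost ≥ 30. Minimum total cost: 29.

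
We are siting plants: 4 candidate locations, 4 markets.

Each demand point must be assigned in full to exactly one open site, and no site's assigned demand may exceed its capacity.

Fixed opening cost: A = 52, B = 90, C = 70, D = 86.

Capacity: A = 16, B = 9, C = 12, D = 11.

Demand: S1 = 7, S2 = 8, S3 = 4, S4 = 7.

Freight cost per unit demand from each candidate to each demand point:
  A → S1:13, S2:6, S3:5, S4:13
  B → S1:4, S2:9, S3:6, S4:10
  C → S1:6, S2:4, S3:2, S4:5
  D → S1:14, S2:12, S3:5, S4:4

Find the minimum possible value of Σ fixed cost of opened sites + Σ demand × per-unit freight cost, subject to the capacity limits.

304

Open {A, C}; cheapest assignment that respects the capacities:
  A (cap 16, load 15): S1, S2 — cost 7×13 + 8×6 = 139
  C (cap 12, load 11): S3, S4 — cost 4×2 + 7×5 = 43
  Shipping 182, fixed 122 → total 304.
  Any other capacity-feasible assignment to {A, C} ships for at least 182.
Compare {A, D}: its best feasible assignment gives total 325.
Compare {A, B, C}: its best feasible assignment gives total 331.
Every other set of open sites that can feasibly serve all demand totals ≥ 325 even under its best assignment. Minimum: 304.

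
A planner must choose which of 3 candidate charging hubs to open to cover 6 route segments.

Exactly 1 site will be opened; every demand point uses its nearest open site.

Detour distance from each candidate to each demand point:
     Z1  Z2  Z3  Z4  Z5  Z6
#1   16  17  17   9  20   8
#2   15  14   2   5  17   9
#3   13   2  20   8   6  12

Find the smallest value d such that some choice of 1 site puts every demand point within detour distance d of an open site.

17

Open {#2}.
  Farthest demand point is Z5 at detour distance 17 (to #2); all others are ≤ 17.
With {#1} the worst case is 20.
With {#3} the worst case is 20.
No size-1 selection achieves below 17.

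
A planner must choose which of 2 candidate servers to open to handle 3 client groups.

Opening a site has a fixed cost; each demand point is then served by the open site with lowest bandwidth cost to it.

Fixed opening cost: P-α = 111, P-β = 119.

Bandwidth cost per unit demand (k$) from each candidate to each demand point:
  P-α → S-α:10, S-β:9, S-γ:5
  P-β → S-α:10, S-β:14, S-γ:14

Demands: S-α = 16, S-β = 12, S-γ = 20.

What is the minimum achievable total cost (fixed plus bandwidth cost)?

479

Open {P-α}: assign each demand point to its cheapest open site.
  S-α→P-α 16×10=160, S-β→P-α 12×9=108, S-γ→P-α 20×5=100
  bandwidth cost 368, fixed 111 → total 479.
Compare {P-α, P-β}: bandwidth cost 368 + fixed 230 = 598.
Compare {P-β}: bandwidth cost 608 + fixed 119 = 727.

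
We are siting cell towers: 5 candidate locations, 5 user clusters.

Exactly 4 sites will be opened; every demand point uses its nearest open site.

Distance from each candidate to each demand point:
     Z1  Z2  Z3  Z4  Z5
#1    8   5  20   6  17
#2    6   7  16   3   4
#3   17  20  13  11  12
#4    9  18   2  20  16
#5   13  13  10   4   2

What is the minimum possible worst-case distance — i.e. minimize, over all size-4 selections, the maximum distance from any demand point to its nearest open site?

Open {#1, #2, #3, #4}.
  Farthest demand point is Z1 at distance 6 (to #2); all others are ≤ 6.
With {#1, #2, #4, #5} the worst case is 6.
With {#2, #3, #4, #5} the worst case is 7.
No size-4 selection achieves below 6.

6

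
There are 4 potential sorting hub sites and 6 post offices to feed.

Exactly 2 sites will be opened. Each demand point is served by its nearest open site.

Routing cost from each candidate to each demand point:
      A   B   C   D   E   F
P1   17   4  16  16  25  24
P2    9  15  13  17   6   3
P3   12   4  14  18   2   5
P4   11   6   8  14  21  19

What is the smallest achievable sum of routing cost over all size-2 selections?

Open {P3, P4}.
  A→P4 11, B→P3 4, C→P4 8, D→P4 14, E→P3 2, F→P3 5  ⇒ total 44.
Compare {P2, P4}: total 46.
Compare {P2, P3}: total 48.
No size-2 selection does better; minimum is 44.

44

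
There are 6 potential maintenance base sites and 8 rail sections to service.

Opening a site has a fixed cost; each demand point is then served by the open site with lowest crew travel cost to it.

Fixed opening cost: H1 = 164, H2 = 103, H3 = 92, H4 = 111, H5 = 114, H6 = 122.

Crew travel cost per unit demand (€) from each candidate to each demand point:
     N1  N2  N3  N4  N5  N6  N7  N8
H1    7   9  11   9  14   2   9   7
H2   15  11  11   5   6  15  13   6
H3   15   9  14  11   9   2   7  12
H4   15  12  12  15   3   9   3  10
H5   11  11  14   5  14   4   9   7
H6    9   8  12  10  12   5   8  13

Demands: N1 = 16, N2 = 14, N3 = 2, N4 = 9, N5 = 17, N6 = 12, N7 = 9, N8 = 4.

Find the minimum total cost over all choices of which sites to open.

Open {H1, H4}: assign each demand point to its cheapest open site.
  N1→H1 16×7=112, N2→H1 14×9=126, N3→H1 2×11=22, N4→H1 9×9=81, N5→H4 17×3=51, N6→H1 12×2=24, N7→H4 9×3=27, N8→H1 4×7=28
  crew travel cost 471, fixed 275 → total 746.
Compare {H4, H5}: crew travel cost 553 + fixed 225 = 778.
Compare {H4, H6}: crew travel cost 548 + fixed 233 = 781.
Compare {H1, H2}: crew travel cost 536 + fixed 267 = 803.
All other subsets cost ≥ 778. Minimum total cost: 746.

746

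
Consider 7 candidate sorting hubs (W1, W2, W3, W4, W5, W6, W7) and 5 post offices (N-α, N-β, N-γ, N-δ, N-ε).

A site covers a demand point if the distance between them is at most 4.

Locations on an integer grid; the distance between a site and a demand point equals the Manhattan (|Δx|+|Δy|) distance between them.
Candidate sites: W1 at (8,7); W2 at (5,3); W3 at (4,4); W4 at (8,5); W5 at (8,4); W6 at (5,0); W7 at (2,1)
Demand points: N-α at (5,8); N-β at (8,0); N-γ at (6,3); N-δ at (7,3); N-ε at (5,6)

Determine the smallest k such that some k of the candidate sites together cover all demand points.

Coverage sets (demand points within 4 of each site):
  W1: {N-α, N-ε}
  W2: {N-γ, N-δ, N-ε}
  W3: {N-γ, N-δ, N-ε}
  W4: {N-γ, N-δ, N-ε}
  W5: {N-β, N-γ, N-δ}
  W6: {N-β, N-γ}
  W7: {}
No single site covers all 5 demand points.
But {W1, W5} covers everything, so the minimum is 2.

2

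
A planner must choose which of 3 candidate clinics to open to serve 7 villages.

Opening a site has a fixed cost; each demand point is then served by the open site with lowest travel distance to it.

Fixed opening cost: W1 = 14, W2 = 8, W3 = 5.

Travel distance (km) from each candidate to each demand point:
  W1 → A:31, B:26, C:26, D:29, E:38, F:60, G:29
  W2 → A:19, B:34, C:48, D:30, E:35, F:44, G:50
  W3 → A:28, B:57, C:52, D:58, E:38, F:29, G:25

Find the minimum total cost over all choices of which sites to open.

216

Open {W1, W2, W3}: assign each demand point to its cheapest open site.
  A→W2 19, B→W1 26, C→W1 26, D→W1 29, E→W2 35, F→W3 29, G→W3 25
  travel distance 189, fixed 27 → total 216.
Compare {W1, W3}: travel distance 201 + fixed 19 = 220.
Compare {W1, W2}: travel distance 208 + fixed 22 = 230.
Compare {W2, W3}: travel distance 220 + fixed 13 = 233.
All other subsets cost ≥ 220. Minimum total cost: 216.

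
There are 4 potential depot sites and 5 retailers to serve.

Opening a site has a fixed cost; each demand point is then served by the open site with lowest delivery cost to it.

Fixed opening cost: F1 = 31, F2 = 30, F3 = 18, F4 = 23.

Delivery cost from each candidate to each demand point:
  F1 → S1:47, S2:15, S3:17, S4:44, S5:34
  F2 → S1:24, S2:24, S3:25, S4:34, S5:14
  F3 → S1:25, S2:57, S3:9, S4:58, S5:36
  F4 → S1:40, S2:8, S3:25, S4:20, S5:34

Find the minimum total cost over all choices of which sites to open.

137

Open {F3, F4}: assign each demand point to its cheapest open site.
  S1→F3 25, S2→F4 8, S3→F3 9, S4→F4 20, S5→F4 34
  delivery cost 96, fixed 41 → total 137.
Compare {F2, F4}: delivery cost 91 + fixed 53 = 144.
Compare {F2, F3, F4}: delivery cost 75 + fixed 71 = 146.
Compare {F4}: delivery cost 127 + fixed 23 = 150.
All other subsets cost ≥ 144. Minimum total cost: 137.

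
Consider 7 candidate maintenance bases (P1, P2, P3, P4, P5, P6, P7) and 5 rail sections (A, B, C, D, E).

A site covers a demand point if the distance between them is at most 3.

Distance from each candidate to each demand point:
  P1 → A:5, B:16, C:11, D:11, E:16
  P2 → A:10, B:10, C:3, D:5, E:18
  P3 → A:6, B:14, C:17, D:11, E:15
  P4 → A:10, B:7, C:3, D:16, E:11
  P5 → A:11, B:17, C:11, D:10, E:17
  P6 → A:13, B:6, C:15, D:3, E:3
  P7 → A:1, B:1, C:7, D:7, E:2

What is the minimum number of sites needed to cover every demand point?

Coverage sets (demand points within 3 of each site):
  P1: {}
  P2: {C}
  P3: {}
  P4: {C}
  P5: {}
  P6: {D, E}
  P7: {A, B, E}
No 2 sites suffice: every size-2 union leaves at least one demand point uncovered.
But {P2, P6, P7} covers everything, so the minimum is 3.

3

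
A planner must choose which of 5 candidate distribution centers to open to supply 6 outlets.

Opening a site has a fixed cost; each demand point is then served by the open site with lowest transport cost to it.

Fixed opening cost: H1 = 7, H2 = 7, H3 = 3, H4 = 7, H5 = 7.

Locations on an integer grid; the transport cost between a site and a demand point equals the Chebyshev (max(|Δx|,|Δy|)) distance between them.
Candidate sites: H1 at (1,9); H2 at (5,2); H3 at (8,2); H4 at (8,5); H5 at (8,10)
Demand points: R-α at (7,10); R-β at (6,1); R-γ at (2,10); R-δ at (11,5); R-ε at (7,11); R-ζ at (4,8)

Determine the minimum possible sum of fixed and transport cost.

27

Open {H3, H5}: assign each demand point to its cheapest open site.
  R-α→H5 1, R-β→H3 2, R-γ→H5 6, R-δ→H3 3, R-ε→H5 1, R-ζ→H5 4
  transport cost 17, fixed 10 → total 27.
Compare {H1, H3, H5}: transport cost 11 + fixed 17 = 28.
Compare {H1, H3}: transport cost 21 + fixed 10 = 31.
Compare {H2, H5}: transport cost 18 + fixed 14 = 32.
All other subsets cost ≥ 28. Minimum total cost: 27.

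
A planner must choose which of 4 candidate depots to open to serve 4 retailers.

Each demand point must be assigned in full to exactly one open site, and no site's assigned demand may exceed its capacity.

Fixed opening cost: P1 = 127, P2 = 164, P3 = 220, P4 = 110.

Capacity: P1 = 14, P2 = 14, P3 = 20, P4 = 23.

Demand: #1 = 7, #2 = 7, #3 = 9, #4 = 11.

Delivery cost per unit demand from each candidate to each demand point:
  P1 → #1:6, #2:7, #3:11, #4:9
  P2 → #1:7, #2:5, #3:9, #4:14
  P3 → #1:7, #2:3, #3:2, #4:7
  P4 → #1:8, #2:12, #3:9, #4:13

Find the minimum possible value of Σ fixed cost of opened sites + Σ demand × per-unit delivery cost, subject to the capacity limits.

Open {P1, P3}; cheapest assignment that respects the capacities:
  P1 (cap 14, load 14): #1, #2 — cost 7×6 + 7×7 = 91
  P3 (cap 20, load 20): #3, #4 — cost 9×2 + 11×7 = 95
  Shipping 186, fixed 347 → total 533.
  Any other capacity-feasible assignment to {P1, P3} ships for at least 186.
Compare {P1, P4}: its best feasible assignment gives total 552.
Compare {P2, P3}: its best feasible assignment gives total 563.
Every other set of open sites that can feasibly serve all demand totals ≥ 552 even under its best assignment. Minimum: 533.

533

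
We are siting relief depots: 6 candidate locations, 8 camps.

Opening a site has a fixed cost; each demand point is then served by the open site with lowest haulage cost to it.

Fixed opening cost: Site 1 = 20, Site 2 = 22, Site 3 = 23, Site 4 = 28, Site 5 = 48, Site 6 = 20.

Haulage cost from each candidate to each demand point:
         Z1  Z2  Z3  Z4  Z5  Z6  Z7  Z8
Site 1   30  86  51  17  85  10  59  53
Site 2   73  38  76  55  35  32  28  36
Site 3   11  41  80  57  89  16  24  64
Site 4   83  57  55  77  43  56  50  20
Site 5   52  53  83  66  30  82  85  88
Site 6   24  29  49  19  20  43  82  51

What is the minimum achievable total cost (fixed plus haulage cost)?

Open {Site 3, Site 4, Site 6}: assign each demand point to its cheapest open site.
  Z1→Site 3 11, Z2→Site 6 29, Z3→Site 6 49, Z4→Site 6 19, Z5→Site 6 20, Z6→Site 3 16, Z7→Site 3 24, Z8→Site 4 20
  haulage cost 188, fixed 71 → total 259.
Compare {Site 3, Site 6}: haulage cost 219 + fixed 43 = 262.
Compare {Site 2, Site 3, Site 6}: haulage cost 204 + fixed 65 = 269.
Compare {Site 1, Site 3, Site 4, Site 6}: haulage cost 180 + fixed 91 = 271.
All other subsets cost ≥ 262. Minimum total cost: 259.

259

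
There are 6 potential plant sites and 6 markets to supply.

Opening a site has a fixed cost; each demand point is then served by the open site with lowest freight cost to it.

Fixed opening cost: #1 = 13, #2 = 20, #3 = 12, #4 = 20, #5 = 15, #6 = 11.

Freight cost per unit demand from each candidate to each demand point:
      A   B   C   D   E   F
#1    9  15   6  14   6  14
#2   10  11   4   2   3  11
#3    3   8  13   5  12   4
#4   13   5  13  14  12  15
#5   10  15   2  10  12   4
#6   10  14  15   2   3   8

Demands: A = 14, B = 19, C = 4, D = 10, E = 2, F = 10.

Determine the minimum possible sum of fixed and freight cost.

Open {#3, #4, #5, #6}: assign each demand point to its cheapest open site.
  A→#3 14×3=42, B→#4 19×5=95, C→#5 4×2=8, D→#6 10×2=20, E→#6 2×3=6, F→#3 10×4=40
  freight cost 211, fixed 58 → total 269.
Compare {#2, #3, #4}: freight cost 219 + fixed 52 = 271.
Compare {#2, #3, #4, #5}: freight cost 211 + fixed 67 = 278.
Compare {#2, #3, #4, #6}: freight cost 219 + fixed 63 = 282.
All other subsets cost ≥ 271. Minimum total cost: 269.

269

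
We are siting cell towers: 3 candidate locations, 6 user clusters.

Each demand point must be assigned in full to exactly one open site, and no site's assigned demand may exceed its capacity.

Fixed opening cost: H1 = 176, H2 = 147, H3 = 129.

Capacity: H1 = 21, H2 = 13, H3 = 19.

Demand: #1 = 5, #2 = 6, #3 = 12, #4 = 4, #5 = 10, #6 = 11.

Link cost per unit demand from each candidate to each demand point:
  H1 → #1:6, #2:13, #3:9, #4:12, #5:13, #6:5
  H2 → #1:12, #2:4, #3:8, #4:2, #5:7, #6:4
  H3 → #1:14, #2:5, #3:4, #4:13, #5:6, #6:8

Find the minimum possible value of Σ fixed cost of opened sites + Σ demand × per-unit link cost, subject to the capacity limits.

733

Open {H1, H2, H3}; cheapest assignment that respects the capacities:
  H1 (cap 21, load 20): #1, #4, #6 — cost 5×6 + 4×12 + 11×5 = 133
  H2 (cap 13, load 10): #5 — cost 10×7 = 70
  H3 (cap 19, load 18): #2, #3 — cost 6×5 + 12×4 = 78
  Shipping 281, fixed 452 → total 733.
  Any other capacity-feasible assignment to {H1, H2, H3} ships for at least 281.
Total demand is 48 and no other set of sites has combined capacity ≥ 48, so {H1, H2, H3} is the only feasible choice of open sites. Minimum: 733.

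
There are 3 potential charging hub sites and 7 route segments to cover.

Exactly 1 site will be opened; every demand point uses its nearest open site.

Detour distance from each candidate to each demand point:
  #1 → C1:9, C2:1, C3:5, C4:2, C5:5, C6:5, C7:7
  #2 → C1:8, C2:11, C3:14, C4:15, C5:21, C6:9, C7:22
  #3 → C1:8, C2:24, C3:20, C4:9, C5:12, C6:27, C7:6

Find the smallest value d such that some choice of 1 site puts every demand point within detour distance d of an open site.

9

Open {#1}.
  Farthest demand point is C1 at detour distance 9 (to #1); all others are ≤ 9.
With {#2} the worst case is 22.
With {#3} the worst case is 27.
No size-1 selection achieves below 9.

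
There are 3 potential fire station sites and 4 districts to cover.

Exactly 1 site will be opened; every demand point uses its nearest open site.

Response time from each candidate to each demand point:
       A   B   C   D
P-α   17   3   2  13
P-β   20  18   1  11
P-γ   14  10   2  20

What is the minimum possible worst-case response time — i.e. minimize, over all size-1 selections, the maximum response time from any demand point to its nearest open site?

17

Open {P-α}.
  Farthest demand point is A at response time 17 (to P-α); all others are ≤ 17.
With {P-β} the worst case is 20.
With {P-γ} the worst case is 20.
No size-1 selection achieves below 17.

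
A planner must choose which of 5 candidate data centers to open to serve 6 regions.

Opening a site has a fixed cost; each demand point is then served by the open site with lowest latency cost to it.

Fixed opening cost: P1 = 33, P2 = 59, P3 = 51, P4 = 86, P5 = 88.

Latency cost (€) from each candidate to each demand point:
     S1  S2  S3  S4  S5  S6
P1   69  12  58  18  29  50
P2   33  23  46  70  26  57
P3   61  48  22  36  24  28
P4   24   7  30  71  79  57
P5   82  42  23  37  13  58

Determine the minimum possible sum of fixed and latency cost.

249

Open {P1, P3}: assign each demand point to its cheapest open site.
  S1→P3 61, S2→P1 12, S3→P3 22, S4→P1 18, S5→P3 24, S6→P3 28
  latency cost 165, fixed 84 → total 249.
Compare {P1}: latency cost 236 + fixed 33 = 269.
Compare {P3}: latency cost 219 + fixed 51 = 270.
Compare {P2, P3}: latency cost 166 + fixed 110 = 276.
All other subsets cost ≥ 269. Minimum total cost: 249.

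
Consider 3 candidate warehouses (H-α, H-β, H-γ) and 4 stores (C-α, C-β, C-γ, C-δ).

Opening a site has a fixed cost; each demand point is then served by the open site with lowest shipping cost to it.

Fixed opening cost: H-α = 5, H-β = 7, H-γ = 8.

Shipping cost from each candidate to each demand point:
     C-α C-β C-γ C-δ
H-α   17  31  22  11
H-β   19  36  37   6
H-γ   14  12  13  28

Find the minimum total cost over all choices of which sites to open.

Open {H-β, H-γ}: assign each demand point to its cheapest open site.
  C-α→H-γ 14, C-β→H-γ 12, C-γ→H-γ 13, C-δ→H-β 6
  shipping cost 45, fixed 15 → total 60.
Compare {H-α, H-γ}: shipping cost 50 + fixed 13 = 63.
Compare {H-α, H-β, H-γ}: shipping cost 45 + fixed 20 = 65.
Compare {H-γ}: shipping cost 67 + fixed 8 = 75.
All other subsets cost ≥ 63. Minimum total cost: 60.

60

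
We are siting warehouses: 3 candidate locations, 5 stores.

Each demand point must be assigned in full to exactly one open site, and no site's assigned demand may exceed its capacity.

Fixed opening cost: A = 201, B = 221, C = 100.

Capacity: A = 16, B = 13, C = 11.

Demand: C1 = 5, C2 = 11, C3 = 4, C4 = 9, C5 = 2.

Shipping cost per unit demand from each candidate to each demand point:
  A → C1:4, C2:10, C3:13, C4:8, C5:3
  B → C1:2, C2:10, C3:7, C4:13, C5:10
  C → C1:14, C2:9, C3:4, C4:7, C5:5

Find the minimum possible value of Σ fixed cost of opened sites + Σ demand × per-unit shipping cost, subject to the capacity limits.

737

Open {A, B, C}; cheapest assignment that respects the capacities:
  A (cap 16, load 11): C4, C5 — cost 9×8 + 2×3 = 78
  B (cap 13, load 9): C1, C3 — cost 5×2 + 4×7 = 38
  C (cap 11, load 11): C2 — cost 11×9 = 99
  Shipping 215, fixed 522 → total 737.
  Any other capacity-feasible assignment to {A, B, C} ships for at least 215.
Total demand is 31 and no other set of sites has combined capacity ≥ 31, so {A, B, C} is the only feasible choice of open sites. Minimum: 737.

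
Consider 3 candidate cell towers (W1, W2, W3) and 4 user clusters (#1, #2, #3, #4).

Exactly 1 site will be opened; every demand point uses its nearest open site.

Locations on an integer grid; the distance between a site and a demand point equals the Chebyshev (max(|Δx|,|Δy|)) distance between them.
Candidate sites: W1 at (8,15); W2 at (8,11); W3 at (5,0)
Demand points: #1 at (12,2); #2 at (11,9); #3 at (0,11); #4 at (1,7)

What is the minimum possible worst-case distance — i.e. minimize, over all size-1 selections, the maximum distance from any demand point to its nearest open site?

9

Open {W2}.
  Farthest demand point is #1 at distance 9 (to W2); all others are ≤ 9.
With {W3} the worst case is 11.
With {W1} the worst case is 13.
No size-1 selection achieves below 9.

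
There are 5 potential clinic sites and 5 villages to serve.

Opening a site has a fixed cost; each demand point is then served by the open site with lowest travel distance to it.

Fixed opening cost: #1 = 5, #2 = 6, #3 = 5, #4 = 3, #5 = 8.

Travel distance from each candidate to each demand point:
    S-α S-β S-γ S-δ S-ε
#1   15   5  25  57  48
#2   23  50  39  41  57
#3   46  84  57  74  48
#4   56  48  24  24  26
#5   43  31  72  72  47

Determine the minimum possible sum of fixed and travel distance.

Open {#1, #4}: assign each demand point to its cheapest open site.
  S-α→#1 15, S-β→#1 5, S-γ→#4 24, S-δ→#4 24, S-ε→#4 26
  travel distance 94, fixed 8 → total 102.
Compare {#1, #3, #4}: travel distance 94 + fixed 13 = 107.
Compare {#1, #2, #4}: travel distance 94 + fixed 14 = 108.
Compare {#1, #4, #5}: travel distance 94 + fixed 16 = 110.
All other subsets cost ≥ 107. Minimum total cost: 102.

102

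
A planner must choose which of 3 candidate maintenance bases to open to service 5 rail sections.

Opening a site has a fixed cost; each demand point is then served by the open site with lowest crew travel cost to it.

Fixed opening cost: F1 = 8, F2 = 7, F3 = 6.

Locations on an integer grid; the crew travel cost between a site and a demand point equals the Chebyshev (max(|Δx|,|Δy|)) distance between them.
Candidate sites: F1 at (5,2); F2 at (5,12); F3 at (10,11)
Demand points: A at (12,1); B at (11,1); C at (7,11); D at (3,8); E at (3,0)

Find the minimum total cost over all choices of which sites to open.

36

Open {F1, F2}: assign each demand point to its cheapest open site.
  A→F1 7, B→F1 6, C→F2 2, D→F2 4, E→F1 2
  crew travel cost 21, fixed 15 → total 36.
Compare {F1}: crew travel cost 30 + fixed 8 = 38.
Compare {F1, F3}: crew travel cost 24 + fixed 14 = 38.
Compare {F1, F2, F3}: crew travel cost 21 + fixed 21 = 42.
All other subsets cost ≥ 38. Minimum total cost: 36.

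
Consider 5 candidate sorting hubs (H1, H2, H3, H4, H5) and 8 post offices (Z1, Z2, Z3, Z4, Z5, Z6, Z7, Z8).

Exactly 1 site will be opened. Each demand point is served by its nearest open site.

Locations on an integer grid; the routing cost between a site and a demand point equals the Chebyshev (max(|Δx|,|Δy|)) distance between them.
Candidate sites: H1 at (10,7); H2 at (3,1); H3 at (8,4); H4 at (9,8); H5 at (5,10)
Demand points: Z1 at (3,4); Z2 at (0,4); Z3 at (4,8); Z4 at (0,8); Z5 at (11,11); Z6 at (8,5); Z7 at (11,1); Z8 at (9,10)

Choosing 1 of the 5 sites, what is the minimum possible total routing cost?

Open {H3}.
  Z1→H3 5, Z2→H3 8, Z3→H3 4, Z4→H3 8, Z5→H3 7, Z6→H3 1, Z7→H3 3, Z8→H3 6  ⇒ total 42.
Compare {H5}: total 43.
Compare {H4}: total 44.
No size-1 selection does better; minimum is 42.

42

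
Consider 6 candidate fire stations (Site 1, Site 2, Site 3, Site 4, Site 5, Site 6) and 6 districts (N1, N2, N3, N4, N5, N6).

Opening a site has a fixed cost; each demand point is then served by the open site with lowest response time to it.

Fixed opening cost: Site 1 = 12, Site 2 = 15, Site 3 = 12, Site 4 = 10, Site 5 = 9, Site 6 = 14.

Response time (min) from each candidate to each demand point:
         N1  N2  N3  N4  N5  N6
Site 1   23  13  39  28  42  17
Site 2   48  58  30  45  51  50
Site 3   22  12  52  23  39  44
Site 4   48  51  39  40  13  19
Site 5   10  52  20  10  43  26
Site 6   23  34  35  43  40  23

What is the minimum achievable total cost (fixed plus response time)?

Open {Site 1, Site 4, Site 5}: assign each demand point to its cheapest open site.
  N1→Site 5 10, N2→Site 1 13, N3→Site 5 20, N4→Site 5 10, N5→Site 4 13, N6→Site 1 17
  response time 83, fixed 31 → total 114.
Compare {Site 3, Site 4, Site 5}: response time 84 + fixed 31 = 115.
Compare {Site 1, Site 3, Site 4, Site 5}: response time 82 + fixed 43 = 125.
Compare {Site 1, Site 4, Site 5, Site 6}: response time 83 + fixed 45 = 128.
All other subsets cost ≥ 115. Minimum total cost: 114.

114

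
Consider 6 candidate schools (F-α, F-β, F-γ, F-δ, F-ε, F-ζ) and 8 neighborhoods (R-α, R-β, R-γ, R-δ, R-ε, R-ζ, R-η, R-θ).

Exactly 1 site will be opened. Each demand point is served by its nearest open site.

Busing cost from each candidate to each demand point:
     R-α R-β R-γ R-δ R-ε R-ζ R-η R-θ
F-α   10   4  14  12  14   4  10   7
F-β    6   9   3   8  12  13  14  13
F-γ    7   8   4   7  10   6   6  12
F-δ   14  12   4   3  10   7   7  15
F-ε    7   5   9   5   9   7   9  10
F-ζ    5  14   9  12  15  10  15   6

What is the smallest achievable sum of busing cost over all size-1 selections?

Open {F-γ}.
  R-α→F-γ 7, R-β→F-γ 8, R-γ→F-γ 4, R-δ→F-γ 7, R-ε→F-γ 10, R-ζ→F-γ 6, R-η→F-γ 6, R-θ→F-γ 12  ⇒ total 60.
Compare {F-ε}: total 61.
Compare {F-δ}: total 72.
No size-1 selection does better; minimum is 60.

60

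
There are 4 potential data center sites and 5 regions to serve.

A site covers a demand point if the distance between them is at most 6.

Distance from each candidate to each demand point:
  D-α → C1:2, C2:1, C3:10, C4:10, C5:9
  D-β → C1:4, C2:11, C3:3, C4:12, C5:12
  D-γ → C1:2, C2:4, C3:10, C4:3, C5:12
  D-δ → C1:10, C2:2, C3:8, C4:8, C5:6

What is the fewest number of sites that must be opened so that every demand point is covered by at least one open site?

3

Coverage sets (demand points within 6 of each site):
  D-α: {C1, C2}
  D-β: {C1, C3}
  D-γ: {C1, C2, C4}
  D-δ: {C2, C5}
No 2 sites suffice: every size-2 union leaves at least one demand point uncovered.
But {D-β, D-γ, D-δ} covers everything, so the minimum is 3.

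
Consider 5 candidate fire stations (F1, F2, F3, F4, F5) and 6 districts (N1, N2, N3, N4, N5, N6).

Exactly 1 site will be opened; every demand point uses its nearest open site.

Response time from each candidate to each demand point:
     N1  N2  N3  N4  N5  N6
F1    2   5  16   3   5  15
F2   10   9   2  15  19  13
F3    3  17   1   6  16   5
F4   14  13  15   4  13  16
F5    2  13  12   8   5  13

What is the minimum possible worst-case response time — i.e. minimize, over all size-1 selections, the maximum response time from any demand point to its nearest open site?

Open {F5}.
  Farthest demand point is N2 at response time 13 (to F5); all others are ≤ 13.
With {F1} the worst case is 16.
With {F4} the worst case is 16.
No size-1 selection achieves below 13.

13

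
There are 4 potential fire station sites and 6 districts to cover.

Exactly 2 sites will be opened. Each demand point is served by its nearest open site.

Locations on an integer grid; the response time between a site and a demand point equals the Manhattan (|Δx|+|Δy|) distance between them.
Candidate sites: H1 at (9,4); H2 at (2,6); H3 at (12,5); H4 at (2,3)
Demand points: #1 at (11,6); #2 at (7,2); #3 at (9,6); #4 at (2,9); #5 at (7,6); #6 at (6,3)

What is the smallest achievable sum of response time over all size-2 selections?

21

Open {H1, H2}.
  #1→H1 4, #2→H1 4, #3→H1 2, #4→H2 3, #5→H1 4, #6→H1 4  ⇒ total 21.
Compare {H1, H4}: total 24.
Compare {H1, H3}: total 28.
No size-2 selection does better; minimum is 21.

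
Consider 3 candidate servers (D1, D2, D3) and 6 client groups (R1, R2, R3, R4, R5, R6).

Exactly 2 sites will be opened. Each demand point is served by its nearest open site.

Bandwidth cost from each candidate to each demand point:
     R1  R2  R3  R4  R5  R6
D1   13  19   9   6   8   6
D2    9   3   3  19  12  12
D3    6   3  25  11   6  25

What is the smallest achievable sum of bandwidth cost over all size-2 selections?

35

Open {D1, D2}.
  R1→D2 9, R2→D2 3, R3→D2 3, R4→D1 6, R5→D1 8, R6→D1 6  ⇒ total 35.
Compare {D1, D3}: total 36.
Compare {D2, D3}: total 41.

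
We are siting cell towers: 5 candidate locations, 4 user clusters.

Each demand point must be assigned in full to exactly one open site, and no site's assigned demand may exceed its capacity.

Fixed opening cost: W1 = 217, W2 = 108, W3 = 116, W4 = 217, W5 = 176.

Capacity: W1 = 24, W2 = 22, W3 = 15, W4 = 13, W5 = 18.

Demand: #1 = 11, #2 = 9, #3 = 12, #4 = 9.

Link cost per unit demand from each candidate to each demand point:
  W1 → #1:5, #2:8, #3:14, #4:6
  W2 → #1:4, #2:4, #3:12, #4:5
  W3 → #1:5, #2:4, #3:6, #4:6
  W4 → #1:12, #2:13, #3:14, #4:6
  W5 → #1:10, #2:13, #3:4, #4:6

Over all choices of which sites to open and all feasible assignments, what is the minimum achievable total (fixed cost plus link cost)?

573

Open {W2, W3, W5}; cheapest assignment that respects the capacities:
  W2 (cap 22, load 20): #1, #4 — cost 11×4 + 9×5 = 89
  W3 (cap 15, load 9): #2 — cost 9×4 = 36
  W5 (cap 18, load 12): #3 — cost 12×4 = 48
  Shipping 173, fixed 400 → total 573.
  Any other capacity-feasible assignment to {W2, W3, W5} ships for at least 173.
Compare {W1, W2}: its best feasible assignment gives total 614.
Compare {W1, W2, W3}: its best feasible assignment gives total 647.
Every other set of open sites that can feasibly serve all demand totals ≥ 614 even under its best assignment. Minimum: 573.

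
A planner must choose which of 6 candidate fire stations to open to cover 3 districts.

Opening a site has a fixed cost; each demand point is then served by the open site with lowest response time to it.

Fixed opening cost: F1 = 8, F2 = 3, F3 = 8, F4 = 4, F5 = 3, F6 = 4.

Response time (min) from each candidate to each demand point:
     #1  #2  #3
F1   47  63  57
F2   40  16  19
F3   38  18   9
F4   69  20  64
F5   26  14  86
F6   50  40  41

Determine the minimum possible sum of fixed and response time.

Open {F3, F5}: assign each demand point to its cheapest open site.
  #1→F5 26, #2→F5 14, #3→F3 9
  response time 49, fixed 11 → total 60.
Compare {F2, F3, F5}: response time 49 + fixed 14 = 63.
Compare {F3, F4, F5}: response time 49 + fixed 15 = 64.
Compare {F3, F5, F6}: response time 49 + fixed 15 = 64.
All other subsets cost ≥ 63. Minimum total cost: 60.

60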